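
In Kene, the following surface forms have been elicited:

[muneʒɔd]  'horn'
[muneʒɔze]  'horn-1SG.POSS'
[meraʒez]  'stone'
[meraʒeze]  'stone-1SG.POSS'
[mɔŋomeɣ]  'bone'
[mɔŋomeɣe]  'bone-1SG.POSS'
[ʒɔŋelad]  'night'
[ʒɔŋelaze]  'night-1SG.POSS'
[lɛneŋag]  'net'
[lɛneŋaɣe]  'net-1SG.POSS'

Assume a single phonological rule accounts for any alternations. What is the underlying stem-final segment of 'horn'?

/d/

The stem for 'horn' ends in [d] in [muneʒɔd] but [z] in [muneʒɔze].
If /z/ were underlying and a rule turned it into [d] in isolation, 'stone' would also alternate; but it has [z] in both [meraʒez] and [meraʒeze].
So /d/ is underlying, and a rule of intervocalic spirantization — voiced stops become fricatives between vowels — gives [z].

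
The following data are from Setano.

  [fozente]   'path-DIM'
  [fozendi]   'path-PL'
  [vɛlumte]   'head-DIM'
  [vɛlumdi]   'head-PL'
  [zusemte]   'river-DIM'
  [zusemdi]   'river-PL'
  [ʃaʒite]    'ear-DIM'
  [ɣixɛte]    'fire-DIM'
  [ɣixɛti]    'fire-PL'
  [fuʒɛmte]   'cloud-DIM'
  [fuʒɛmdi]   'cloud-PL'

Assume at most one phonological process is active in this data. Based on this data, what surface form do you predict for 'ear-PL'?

The PL suffix surfaces as [-di] and [-ti], depending on the final segment of the stem.
The DIM suffix, which begins with [t], is invariant after every stem; so [t] is not altered by any rule here.
The PL suffix is therefore /-di/ underlyingly, with post-vocalic devoicing: voiced stops become voiceless after a vowel.
After 'ear', which ends in a vowel, the suffix surfaces as [-ti], giving [ʃaʒiti].

[ʃaʒiti]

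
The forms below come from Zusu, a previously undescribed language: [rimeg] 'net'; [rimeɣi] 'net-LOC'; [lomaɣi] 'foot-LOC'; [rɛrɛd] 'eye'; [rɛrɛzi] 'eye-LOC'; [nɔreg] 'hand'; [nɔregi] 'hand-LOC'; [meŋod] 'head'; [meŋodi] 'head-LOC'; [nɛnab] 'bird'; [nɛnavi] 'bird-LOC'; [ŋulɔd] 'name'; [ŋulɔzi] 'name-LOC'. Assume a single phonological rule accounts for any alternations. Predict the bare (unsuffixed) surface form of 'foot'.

'net' shows [g] ~ [ɣ] at the end of the stem ([rimeg] vs [rimeɣi]).
If /g/ were underlying and a rule turned it into [ɣ] before the LOC suffix, 'hand' would also alternate; but it has [g] in both [nɔreg] and [nɔregi].
The alternation reflects word-final hardening: voiced fricatives become stops word-finally. /ɣ/ is underlying.
The one attested form of 'foot', [lomaɣi], shows underlying /lomaɣ/. Applying the same rule word-finally gives [lomag].

[lomag]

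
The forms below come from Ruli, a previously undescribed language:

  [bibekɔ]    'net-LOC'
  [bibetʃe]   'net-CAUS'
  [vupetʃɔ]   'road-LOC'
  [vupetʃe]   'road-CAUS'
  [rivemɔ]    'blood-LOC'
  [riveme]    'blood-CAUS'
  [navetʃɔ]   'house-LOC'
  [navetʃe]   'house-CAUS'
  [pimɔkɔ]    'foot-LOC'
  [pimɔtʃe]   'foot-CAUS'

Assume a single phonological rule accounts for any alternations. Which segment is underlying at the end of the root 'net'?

The root 'net' surfaces as [bibekɔ] and [bibetʃe], with a stem-final [k] ~ [tʃ] alternation.
But 'house' keeps [tʃ] in both environments ([navetʃɔ], [navetʃe]), so there is no rule changing /tʃ/ to [k] before the LOC suffix.
So /k/ is underlying, and a rule of palatalization before a front vowel — /k/ becomes palato-alveolar [tʃ] before a front vowel — gives [tʃ].

/k/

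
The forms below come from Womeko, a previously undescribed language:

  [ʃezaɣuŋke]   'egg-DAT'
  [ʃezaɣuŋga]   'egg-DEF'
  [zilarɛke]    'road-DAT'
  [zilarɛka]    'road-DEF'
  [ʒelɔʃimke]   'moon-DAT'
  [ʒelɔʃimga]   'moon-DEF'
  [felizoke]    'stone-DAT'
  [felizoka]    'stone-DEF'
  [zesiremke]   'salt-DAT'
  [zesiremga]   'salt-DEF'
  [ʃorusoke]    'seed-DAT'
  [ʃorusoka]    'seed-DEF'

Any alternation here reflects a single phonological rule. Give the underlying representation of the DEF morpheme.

The DEF morpheme has two allomorphs, [-ga] and [-ka].
By contrast the DAT suffix keeps its initial [k] throughout — that segment must be underlying.
So the underlying form is /-ga/, and voiced stops become voiceless after a vowel.

/-ga/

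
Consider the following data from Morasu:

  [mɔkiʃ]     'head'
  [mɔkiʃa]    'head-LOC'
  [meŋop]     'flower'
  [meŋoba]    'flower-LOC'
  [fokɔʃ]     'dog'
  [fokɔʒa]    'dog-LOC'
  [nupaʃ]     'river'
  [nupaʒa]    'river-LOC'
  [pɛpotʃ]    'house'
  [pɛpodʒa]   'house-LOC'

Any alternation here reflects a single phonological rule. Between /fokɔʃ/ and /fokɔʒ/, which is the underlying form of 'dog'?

The stem for 'dog' ends in [ʃ] in [fokɔʃ] but [ʒ] in [fokɔʒa].
The stem 'head' ([mɔkiʃ], [mɔkiʃa]) shows [ʃ] unchanged in both environments, so [ʃ] cannot be basic with [ʒ] derived before the LOC suffix.
So /ʒ/ is underlying, and a rule of word-final obstruent devoicing — voiced obstruents become voiceless word-finally — gives [ʃ].

/fokɔʒ/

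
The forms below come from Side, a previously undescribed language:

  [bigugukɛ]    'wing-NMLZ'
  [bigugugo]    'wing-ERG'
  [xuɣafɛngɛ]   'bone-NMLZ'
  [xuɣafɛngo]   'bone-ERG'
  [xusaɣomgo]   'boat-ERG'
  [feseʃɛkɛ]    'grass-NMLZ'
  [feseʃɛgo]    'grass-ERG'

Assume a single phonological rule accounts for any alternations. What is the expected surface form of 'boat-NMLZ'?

[xusaɣomgɛ]

The NMLZ suffix surfaces as [-gɛ] and [-kɛ], depending on the final segment of the stem.
By contrast the ERG suffix keeps its initial [g] throughout — that segment must be underlying.
So the underlying form is /-kɛ/, and voiceless stops become voiced after a nasal.
After 'boat', which ends in a nasal, the suffix surfaces as [-gɛ], giving [xusaɣomgɛ].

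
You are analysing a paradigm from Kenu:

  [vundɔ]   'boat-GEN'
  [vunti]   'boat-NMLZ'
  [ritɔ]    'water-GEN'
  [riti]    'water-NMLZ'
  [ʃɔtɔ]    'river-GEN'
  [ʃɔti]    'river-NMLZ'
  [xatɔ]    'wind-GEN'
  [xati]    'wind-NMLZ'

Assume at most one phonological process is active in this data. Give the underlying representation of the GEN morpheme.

The GEN morpheme has two allomorphs, [-dɔ] and [-tɔ].
The NMLZ suffix, which begins with [t], is invariant after every stem; so [t] is not altered by any rule here.
So the underlying form is /-dɔ/, and voiced stops become voiceless after a vowel.

/-dɔ/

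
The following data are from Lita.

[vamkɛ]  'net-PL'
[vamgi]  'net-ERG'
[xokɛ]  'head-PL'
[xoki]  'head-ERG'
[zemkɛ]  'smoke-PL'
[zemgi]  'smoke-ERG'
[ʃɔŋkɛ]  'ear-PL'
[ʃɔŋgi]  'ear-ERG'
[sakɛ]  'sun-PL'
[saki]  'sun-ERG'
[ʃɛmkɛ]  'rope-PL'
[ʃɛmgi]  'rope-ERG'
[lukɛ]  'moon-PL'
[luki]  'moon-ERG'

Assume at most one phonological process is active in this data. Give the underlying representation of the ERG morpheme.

/-gi/

The ERG suffix surfaces as [-gi] and [-ki], depending on the final segment of the stem.
The PL suffix, which begins with [k], is invariant after every stem; so [k] is not altered by any rule here.
So the underlying form is /-gi/, and voiced stops become voiceless after a vowel.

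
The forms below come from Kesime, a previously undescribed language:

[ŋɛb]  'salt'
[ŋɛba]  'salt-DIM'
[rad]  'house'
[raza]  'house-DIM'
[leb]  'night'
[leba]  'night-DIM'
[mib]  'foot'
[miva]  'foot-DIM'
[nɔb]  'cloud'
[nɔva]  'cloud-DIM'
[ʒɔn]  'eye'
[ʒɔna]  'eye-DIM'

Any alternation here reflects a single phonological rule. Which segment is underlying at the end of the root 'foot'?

/v/

'foot' shows [b] ~ [v] at the end of the stem ([mib] vs [miva]).
The stem 'salt' ([ŋɛb], [ŋɛba]) shows [b] unchanged in both environments, so [b] cannot be basic with [v] derived before the DIM suffix.
The underlying segment must be /v/; voiced fricatives become stops word-finally, yielding [b] there.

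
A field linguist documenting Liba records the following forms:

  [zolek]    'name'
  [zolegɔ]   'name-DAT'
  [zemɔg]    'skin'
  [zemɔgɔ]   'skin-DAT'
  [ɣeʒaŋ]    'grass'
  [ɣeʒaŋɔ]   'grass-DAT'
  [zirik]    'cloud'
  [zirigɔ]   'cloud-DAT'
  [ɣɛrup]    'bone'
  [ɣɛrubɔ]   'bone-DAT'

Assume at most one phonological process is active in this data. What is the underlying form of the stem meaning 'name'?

/zolek/

'name' shows [k] ~ [g] at the end of the stem ([zolek] vs [zolegɔ]).
If /g/ were underlying and a rule turned it into [k] in isolation, 'skin' would also alternate; but it has [g] in both [zemɔg] and [zemɔgɔ].
The alternation reflects intervocalic voicing: voiceless stops become voiced between vowels. /k/ is underlying.
Hence 'name' is /zolek/ underlyingly.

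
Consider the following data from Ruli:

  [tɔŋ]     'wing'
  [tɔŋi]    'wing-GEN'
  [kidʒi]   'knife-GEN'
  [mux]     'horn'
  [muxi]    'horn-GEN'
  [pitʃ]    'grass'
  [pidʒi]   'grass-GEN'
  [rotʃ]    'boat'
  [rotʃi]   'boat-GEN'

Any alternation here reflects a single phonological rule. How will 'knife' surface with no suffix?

[kitʃ]

In [pitʃ] and [pidʒi] the final segment of 'grass' alternates: [tʃ] ~ [dʒ].
But 'boat' keeps [tʃ] in both environments ([rotʃ], [rotʃi]), so there is no rule changing /tʃ/ to [dʒ] before the GEN suffix.
So /dʒ/ is underlying, and a rule of word-final obstruent devoicing — voiced obstruents become voiceless word-finally — gives [tʃ].
From [kidʒi] the stem 'knife' is /kidʒ/; word-finally this yields [kitʃ].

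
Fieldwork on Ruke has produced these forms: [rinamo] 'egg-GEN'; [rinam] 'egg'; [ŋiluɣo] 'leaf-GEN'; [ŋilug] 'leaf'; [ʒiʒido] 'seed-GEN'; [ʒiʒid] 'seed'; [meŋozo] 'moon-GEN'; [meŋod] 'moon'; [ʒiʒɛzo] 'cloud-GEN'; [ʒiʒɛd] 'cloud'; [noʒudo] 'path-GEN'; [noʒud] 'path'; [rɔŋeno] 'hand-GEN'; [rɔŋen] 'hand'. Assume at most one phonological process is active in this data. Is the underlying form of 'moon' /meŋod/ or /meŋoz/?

The stem for 'moon' ends in [z] in [meŋozo] but [d] in [meŋod].
The stem 'path' ([noʒudo], [noʒud]) shows [d] unchanged in both environments, so [d] cannot be basic with [z] derived before the GEN suffix.
Therefore /z/ is basic and [d] is derived by word-final hardening (voiced fricatives become stops word-finally).

/meŋoz/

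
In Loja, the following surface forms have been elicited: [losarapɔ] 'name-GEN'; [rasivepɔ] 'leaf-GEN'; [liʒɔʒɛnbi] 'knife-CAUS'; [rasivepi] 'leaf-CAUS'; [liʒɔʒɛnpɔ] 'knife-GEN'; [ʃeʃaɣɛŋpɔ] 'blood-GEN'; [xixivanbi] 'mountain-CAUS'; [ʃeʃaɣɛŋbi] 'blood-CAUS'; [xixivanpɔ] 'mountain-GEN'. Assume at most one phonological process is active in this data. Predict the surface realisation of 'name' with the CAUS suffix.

The CAUS morpheme has two allomorphs, [-bi] and [-pi].
The GEN suffix, which begins with [p], is invariant after every stem; so [p] is not altered by any rule here.
The CAUS suffix is therefore /-bi/ underlyingly, with post-vocalic devoicing: voiced stops become voiceless after a vowel.
After 'name', which ends in a vowel, the suffix surfaces as [-pi], giving [losarapi].

[losarapi]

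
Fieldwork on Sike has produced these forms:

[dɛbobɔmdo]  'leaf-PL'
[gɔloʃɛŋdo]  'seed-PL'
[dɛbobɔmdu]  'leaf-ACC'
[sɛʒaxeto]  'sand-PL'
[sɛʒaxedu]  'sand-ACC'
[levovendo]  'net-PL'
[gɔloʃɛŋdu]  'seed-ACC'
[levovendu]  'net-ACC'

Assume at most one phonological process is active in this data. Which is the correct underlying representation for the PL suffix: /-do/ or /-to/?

The PL suffix surfaces as [-do] and [-to], depending on the final segment of the stem.
By contrast the ACC suffix keeps its initial [d] throughout — that segment must be underlying.
The PL suffix is therefore /-to/ underlyingly, with post-nasal voicing: voiceless stops become voiced after a nasal.

/-to/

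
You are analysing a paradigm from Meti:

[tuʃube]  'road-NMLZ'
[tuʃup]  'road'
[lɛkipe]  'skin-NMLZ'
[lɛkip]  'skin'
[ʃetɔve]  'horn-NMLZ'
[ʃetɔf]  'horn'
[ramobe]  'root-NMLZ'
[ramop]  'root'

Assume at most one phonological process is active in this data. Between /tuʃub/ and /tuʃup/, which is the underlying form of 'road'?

/tuʃub/

The root 'road' surfaces as [tuʃube] and [tuʃup], with a stem-final [b] ~ [p] alternation.
The stem 'skin' ([lɛkipe], [lɛkip]) shows [p] unchanged in both environments, so [p] cannot be basic with [b] derived before the NMLZ suffix.
The underlying segment must be /b/; voiced obstruents become voiceless word-finally, yielding [p] there.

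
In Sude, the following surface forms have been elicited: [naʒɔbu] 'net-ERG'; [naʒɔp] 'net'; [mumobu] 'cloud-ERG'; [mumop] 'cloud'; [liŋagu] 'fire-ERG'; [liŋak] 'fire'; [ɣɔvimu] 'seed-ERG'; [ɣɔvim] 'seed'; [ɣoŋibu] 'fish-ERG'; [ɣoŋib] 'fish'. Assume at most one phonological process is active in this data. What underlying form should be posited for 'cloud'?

In [mumobu] and [mumop] the final segment of 'cloud' alternates: [b] ~ [p].
If /b/ were underlying and a rule turned it into [p] in isolation, 'fish' would also alternate; but it has [b] in both [ɣoŋibu] and [ɣoŋib].
So /p/ is underlying, and a rule of intervocalic voicing — voiceless stops become voiced between vowels — gives [b].

/mumop/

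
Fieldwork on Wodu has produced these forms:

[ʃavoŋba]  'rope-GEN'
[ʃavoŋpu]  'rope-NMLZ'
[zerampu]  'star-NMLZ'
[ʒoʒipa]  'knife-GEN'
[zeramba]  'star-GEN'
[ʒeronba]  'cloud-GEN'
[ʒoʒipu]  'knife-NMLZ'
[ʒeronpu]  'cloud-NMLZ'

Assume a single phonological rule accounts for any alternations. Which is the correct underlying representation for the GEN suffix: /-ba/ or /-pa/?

The GEN suffix surfaces as [-ba] and [-pa], depending on the final segment of the stem.
The NMLZ suffix, which begins with [p], is invariant after every stem; so [p] is not altered by any rule here.
The GEN suffix is therefore /-ba/ underlyingly, with post-vocalic devoicing: voiced stops become voiceless after a vowel.

/-ba/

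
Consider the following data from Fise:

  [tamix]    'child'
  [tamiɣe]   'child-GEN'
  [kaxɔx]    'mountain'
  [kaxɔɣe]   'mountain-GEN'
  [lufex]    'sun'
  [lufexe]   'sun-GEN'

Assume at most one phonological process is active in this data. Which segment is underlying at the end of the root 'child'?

/ɣ/

The root 'child' surfaces as [tamix] and [tamiɣe], with a stem-final [x] ~ [ɣ] alternation.
But 'sun' keeps [x] in both environments ([lufex], [lufexe]), so there is no rule changing /x/ to [ɣ] before the GEN suffix.
The underlying segment must be /ɣ/; voiced obstruents become voiceless word-finally, yielding [x] there.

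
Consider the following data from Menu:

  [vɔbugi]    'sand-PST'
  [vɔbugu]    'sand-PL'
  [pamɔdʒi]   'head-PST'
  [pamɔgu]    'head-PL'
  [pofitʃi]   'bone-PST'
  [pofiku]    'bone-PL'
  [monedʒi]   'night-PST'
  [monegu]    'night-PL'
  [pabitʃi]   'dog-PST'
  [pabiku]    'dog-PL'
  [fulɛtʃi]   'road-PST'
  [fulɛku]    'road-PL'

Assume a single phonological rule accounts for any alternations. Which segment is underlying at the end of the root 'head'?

/dʒ/

'head' shows [dʒ] ~ [g] at the end of the stem ([pamɔdʒi] vs [pamɔgu]).
Compare 'sand', with invariant [g] in [vɔbugi] and [vɔbugu]: an analysis with underlying /g/ and a rule producing [dʒ] before the PST suffix would wrongly predict alternation here too.
Therefore /dʒ/ is basic and [g] is derived by depalatalization (palato-alveolar /tʃ/ and /dʒ/ become [k] and [g] when no front vowel follows).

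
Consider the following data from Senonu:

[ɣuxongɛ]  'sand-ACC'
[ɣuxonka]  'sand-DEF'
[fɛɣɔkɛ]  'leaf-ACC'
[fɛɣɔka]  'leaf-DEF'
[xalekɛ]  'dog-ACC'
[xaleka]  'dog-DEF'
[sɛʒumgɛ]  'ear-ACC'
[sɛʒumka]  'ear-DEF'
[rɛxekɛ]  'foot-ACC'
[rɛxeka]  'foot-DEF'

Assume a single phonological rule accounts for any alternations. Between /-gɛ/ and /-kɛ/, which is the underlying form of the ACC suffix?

/-gɛ/

The ACC suffix surfaces as [-gɛ] and [-kɛ], depending on the final segment of the stem.
By contrast the DEF suffix keeps its initial [k] throughout — that segment must be underlying.
So the underlying form is /-gɛ/, and voiced stops become voiceless after a vowel.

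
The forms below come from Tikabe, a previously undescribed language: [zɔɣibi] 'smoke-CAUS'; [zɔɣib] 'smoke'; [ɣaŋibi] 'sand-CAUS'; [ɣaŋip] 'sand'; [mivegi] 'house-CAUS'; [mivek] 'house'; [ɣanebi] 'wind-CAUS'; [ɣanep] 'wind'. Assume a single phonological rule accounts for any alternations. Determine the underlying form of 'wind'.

The root 'wind' surfaces as [ɣanebi] and [ɣanep], with a stem-final [b] ~ [p] alternation.
But 'smoke' keeps [b] in both environments ([zɔɣibi], [zɔɣib]), so there is no rule changing /b/ to [p] in isolation.
The alternation reflects intervocalic voicing: voiceless stops become voiced between vowels. /p/ is underlying.
So 'wind' = /ɣanep/.

/ɣanep/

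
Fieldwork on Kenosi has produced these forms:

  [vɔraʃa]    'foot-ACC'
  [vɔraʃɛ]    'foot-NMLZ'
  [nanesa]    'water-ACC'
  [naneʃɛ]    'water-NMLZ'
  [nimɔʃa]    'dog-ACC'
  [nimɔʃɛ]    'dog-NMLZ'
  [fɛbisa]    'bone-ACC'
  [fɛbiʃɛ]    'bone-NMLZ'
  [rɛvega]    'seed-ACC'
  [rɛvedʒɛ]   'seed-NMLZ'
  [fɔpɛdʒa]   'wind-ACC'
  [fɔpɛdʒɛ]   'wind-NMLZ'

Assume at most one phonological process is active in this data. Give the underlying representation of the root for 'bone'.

In [fɛbisa] and [fɛbiʃɛ] the final segment of 'bone' alternates: [s] ~ [ʃ].
Compare 'foot', with invariant [ʃ] in [vɔraʃa] and [vɔraʃɛ]: an analysis with underlying /ʃ/ and a rule producing [s] before the ACC suffix would wrongly predict alternation here too.
So /s/ is underlying, and a rule of palatalization before a front vowel — /g/ and /s/ become palato-alveolar [dʒ] and [ʃ] before a front vowel — gives [ʃ].
Hence 'bone' is /fɛbis/ underlyingly.

/fɛbis/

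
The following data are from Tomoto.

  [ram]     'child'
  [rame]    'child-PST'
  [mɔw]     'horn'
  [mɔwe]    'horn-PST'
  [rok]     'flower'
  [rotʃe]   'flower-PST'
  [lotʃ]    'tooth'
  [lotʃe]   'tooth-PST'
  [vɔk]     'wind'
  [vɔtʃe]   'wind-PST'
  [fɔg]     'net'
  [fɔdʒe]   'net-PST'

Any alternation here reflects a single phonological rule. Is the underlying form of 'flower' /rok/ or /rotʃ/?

The stem for 'flower' ends in [k] in [rok] but [tʃ] in [rotʃe].
If /tʃ/ were underlying and a rule turned it into [k] in isolation, 'tooth' would also alternate; but it has [tʃ] in both [lotʃ] and [lotʃe].
The alternation reflects palatalization before a front vowel: /k/ and /g/ become palato-alveolar [tʃ] and [dʒ] before a front vowel. /k/ is underlying.

/rok/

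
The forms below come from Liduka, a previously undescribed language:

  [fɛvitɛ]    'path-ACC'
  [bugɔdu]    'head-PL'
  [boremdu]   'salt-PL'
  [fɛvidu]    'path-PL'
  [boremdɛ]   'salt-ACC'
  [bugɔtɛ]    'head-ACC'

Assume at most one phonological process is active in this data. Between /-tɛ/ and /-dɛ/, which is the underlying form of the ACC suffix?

The ACC morpheme has two allomorphs, [-dɛ] and [-tɛ].
The PL suffix, which begins with [d], is invariant after every stem; so [d] is not altered by any rule here.
The ACC suffix is therefore /-tɛ/ underlyingly, with post-nasal voicing: voiceless stops become voiced after a nasal.

/-tɛ/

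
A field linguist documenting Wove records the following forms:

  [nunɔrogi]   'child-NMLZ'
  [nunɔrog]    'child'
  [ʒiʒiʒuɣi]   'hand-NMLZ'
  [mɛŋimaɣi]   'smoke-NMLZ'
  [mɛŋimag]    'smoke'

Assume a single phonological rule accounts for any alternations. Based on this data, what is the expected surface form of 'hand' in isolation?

[ʒiʒiʒug]

The root 'smoke' surfaces as [mɛŋimaɣi] and [mɛŋimag], with a stem-final [ɣ] ~ [g] alternation.
Compare 'child', with invariant [g] in [nunɔrogi] and [nunɔrog]: an analysis with underlying /g/ and a rule producing [ɣ] before the NMLZ suffix would wrongly predict alternation here too.
The alternation reflects word-final hardening: voiced fricatives become stops word-finally. /ɣ/ is underlying.
The one attested form of 'hand', [ʒiʒiʒuɣi], shows underlying /ʒiʒiʒuɣ/. Applying the same rule word-finally gives [ʒiʒiʒug].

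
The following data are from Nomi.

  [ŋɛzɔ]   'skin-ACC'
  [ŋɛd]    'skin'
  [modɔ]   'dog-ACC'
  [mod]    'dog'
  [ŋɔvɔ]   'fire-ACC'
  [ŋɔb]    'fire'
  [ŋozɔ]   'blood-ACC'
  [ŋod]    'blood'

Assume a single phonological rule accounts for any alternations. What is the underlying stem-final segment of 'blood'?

'blood' shows [z] ~ [d] at the end of the stem ([ŋozɔ] vs [ŋod]).
If /d/ were underlying and a rule turned it into [z] before the ACC suffix, 'dog' would also alternate; but it has [d] in both [modɔ] and [mod].
The underlying segment must be /z/; voiced fricatives become stops word-finally, yielding [d] there.

/z/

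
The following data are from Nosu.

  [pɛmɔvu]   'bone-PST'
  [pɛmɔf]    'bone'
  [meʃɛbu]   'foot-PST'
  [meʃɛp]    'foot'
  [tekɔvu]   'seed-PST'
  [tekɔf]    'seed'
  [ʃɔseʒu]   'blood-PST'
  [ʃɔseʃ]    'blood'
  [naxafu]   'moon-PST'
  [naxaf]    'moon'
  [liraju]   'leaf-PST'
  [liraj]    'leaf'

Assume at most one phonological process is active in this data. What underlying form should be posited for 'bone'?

/pɛmɔv/

The root 'bone' surfaces as [pɛmɔvu] and [pɛmɔf], with a stem-final [v] ~ [f] alternation.
But 'moon' keeps [f] in both environments ([naxafu], [naxaf]), so there is no rule changing /f/ to [v] before the PST suffix.
So /v/ is underlying, and a rule of word-final obstruent devoicing — voiced obstruents become voiceless word-finally — gives [f].
So 'bone' = /pɛmɔv/.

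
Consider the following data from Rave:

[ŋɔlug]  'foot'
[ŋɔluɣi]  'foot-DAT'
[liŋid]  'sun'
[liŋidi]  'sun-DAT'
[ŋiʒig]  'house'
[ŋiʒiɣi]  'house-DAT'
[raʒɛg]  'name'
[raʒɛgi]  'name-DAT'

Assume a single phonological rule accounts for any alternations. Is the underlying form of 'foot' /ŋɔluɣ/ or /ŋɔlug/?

/ŋɔluɣ/

'foot' shows [g] ~ [ɣ] at the end of the stem ([ŋɔlug] vs [ŋɔluɣi]).
But 'name' keeps [g] in both environments ([raʒɛg], [raʒɛgi]), so there is no rule changing /g/ to [ɣ] before the DAT suffix.
So /ɣ/ is underlying, and a rule of word-final hardening — voiced fricatives become stops word-finally — gives [g].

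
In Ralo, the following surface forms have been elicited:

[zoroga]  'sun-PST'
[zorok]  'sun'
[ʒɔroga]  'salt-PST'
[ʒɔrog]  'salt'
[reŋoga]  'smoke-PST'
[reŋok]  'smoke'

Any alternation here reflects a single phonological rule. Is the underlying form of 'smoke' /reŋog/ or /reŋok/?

/reŋok/

In [reŋoga] and [reŋok] the final segment of 'smoke' alternates: [g] ~ [k].
If /g/ were underlying and a rule turned it into [k] in isolation, 'salt' would also alternate; but it has [g] in both [ʒɔroga] and [ʒɔrog].
The underlying segment must be /k/; voiceless stops become voiced between vowels, yielding [g] there.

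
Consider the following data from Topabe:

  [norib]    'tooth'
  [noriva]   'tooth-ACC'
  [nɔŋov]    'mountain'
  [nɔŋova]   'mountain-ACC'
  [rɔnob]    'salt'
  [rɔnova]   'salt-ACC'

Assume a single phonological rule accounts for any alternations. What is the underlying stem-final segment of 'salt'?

'salt' shows [b] ~ [v] at the end of the stem ([rɔnob] vs [rɔnova]).
If /v/ were underlying and a rule turned it into [b] in isolation, 'mountain' would also alternate; but it has [v] in both [nɔŋov] and [nɔŋova].
Therefore /b/ is basic and [v] is derived by intervocalic spirantization (voiced stops become fricatives between vowels).

/b/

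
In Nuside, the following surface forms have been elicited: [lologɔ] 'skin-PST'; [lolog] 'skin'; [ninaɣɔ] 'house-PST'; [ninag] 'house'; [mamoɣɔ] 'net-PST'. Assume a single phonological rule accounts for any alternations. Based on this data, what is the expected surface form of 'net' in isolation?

[mamog]

In [ninaɣɔ] and [ninag] the final segment of 'house' alternates: [ɣ] ~ [g].
If /g/ were underlying and a rule turned it into [ɣ] before the PST suffix, 'skin' would also alternate; but it has [g] in both [lologɔ] and [lolog].
Therefore /ɣ/ is basic and [g] is derived by word-final hardening (voiced fricatives become stops word-finally).
From [mamoɣɔ] the stem 'net' is /mamoɣ/; word-finally this yields [mamog].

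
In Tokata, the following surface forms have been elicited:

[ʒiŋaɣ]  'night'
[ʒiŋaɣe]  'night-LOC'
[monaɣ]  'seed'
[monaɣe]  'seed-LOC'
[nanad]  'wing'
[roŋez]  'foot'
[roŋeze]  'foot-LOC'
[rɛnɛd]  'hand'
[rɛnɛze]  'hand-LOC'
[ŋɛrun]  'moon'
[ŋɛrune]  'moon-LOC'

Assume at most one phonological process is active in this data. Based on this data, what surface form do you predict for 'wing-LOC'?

[nanaze]

In [rɛnɛd] and [rɛnɛze] the final segment of 'hand' alternates: [d] ~ [z].
Compare 'foot', with invariant [z] in [roŋez] and [roŋeze]: an analysis with underlying /z/ and a rule producing [d] in isolation would wrongly predict alternation here too.
The alternation reflects intervocalic spirantization: voiced stops become fricatives between vowels. /d/ is underlying.
From [nanad] the stem 'wing' is /nanad/; between vowels this yields [nanaze].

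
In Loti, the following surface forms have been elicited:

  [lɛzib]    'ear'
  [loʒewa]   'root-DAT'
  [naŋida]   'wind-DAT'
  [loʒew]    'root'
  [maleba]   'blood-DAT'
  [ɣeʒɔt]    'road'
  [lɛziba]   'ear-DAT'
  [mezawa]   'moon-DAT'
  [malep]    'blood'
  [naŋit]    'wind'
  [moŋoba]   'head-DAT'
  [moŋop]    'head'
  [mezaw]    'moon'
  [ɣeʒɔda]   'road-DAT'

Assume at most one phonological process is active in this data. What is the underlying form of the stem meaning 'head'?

In [moŋoba] and [moŋop] the final segment of 'head' alternates: [b] ~ [p].
Compare 'ear', with invariant [b] in [lɛziba] and [lɛzib]: an analysis with underlying /b/ and a rule producing [p] in isolation would wrongly predict alternation here too.
So /p/ is underlying, and a rule of intervocalic voicing — voiceless stops become voiced between vowels — gives [b].
The underlying form of 'head' is therefore /moŋop/.

/moŋop/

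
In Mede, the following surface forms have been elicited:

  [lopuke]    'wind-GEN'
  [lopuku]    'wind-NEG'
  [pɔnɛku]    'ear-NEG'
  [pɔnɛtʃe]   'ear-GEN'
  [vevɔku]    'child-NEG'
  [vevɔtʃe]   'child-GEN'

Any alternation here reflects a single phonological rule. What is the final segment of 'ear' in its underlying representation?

'ear' shows [tʃ] ~ [k] at the end of the stem ([pɔnɛtʃe] vs [pɔnɛku]).
Compare 'wind', with invariant [k] in [lopuke] and [lopuku]: an analysis with underlying /k/ and a rule producing [tʃ] before the GEN suffix would wrongly predict alternation here too.
Therefore /tʃ/ is basic and [k] is derived by depalatalization (palato-alveolar /tʃ/ becomes [k] when no front vowel follows).

/tʃ/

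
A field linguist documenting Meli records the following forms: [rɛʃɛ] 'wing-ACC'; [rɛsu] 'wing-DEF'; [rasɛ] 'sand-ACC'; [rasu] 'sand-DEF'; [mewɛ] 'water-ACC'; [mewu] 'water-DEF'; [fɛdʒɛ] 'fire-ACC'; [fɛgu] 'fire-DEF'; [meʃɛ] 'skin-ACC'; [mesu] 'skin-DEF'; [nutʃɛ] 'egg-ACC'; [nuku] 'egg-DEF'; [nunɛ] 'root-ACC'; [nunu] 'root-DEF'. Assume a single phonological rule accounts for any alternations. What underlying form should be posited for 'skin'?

'skin' shows [ʃ] ~ [s] at the end of the stem ([meʃɛ] vs [mesu]).
If /s/ were underlying and a rule turned it into [ʃ] before the ACC suffix, 'sand' would also alternate; but it has [s] in both [rasɛ] and [rasu].
The alternation reflects depalatalization: palato-alveolar /tʃ/, /dʒ/ and /ʃ/ become [k], [g] and [s] when no front vowel follows. /ʃ/ is underlying.

/meʃ/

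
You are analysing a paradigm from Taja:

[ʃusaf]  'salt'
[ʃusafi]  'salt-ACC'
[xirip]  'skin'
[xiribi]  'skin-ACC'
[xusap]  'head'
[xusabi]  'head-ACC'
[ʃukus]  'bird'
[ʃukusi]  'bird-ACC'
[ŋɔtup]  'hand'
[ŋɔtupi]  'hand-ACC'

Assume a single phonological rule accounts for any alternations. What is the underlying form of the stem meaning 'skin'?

/xirib/

The root 'skin' surfaces as [xirip] and [xiribi], with a stem-final [p] ~ [b] alternation.
The stem 'hand' ([ŋɔtup], [ŋɔtupi]) shows [p] unchanged in both environments, so [p] cannot be basic with [b] derived before the ACC suffix.
Therefore /b/ is basic and [p] is derived by word-final obstruent devoicing (voiced obstruents become voiceless word-finally).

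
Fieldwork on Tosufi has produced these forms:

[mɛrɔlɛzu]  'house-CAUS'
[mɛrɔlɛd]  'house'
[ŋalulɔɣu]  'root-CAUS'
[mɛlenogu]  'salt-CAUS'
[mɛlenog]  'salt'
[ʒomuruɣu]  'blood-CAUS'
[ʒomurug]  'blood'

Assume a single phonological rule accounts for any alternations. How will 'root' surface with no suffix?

'blood' shows [ɣ] ~ [g] at the end of the stem ([ʒomuruɣu] vs [ʒomurug]).
If /g/ were underlying and a rule turned it into [ɣ] before the CAUS suffix, 'salt' would also alternate; but it has [g] in both [mɛlenogu] and [mɛlenog].
Therefore /ɣ/ is basic and [g] is derived by word-final hardening (voiced fricatives become stops word-finally).
The one attested form of 'root', [ŋalulɔɣu], shows underlying /ŋalulɔɣ/. Applying the same rule word-finally gives [ŋalulɔg].

[ŋalulɔg]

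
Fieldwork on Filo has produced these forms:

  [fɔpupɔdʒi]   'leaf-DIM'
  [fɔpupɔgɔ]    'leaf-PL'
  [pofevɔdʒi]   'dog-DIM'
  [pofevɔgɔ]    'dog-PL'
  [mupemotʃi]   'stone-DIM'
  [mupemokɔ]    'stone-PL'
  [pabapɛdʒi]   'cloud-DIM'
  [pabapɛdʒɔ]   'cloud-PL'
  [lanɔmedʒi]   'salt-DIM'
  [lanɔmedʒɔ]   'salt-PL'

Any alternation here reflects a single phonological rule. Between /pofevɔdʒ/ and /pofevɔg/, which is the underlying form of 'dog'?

In [pofevɔdʒi] and [pofevɔgɔ] the final segment of 'dog' alternates: [dʒ] ~ [g].
But 'salt' keeps [dʒ] in both environments ([lanɔmedʒi], [lanɔmedʒɔ]), so there is no rule changing /dʒ/ to [g] before the PL suffix.
The alternation reflects palatalization before a front vowel: /k/ and /g/ become palato-alveolar [tʃ] and [dʒ] before a front vowel. /g/ is underlying.

/pofevɔg/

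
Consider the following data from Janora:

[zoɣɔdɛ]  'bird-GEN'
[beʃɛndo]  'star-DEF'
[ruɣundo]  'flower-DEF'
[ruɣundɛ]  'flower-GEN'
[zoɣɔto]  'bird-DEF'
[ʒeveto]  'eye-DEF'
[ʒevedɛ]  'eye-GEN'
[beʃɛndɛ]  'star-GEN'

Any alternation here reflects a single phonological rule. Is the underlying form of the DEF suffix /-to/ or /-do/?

The DEF suffix surfaces as [-do] and [-to], depending on the final segment of the stem.
By contrast the GEN suffix keeps its initial [d] throughout — that segment must be underlying.
So the underlying form is /-to/, and voiceless stops become voiced after a nasal.

/-to/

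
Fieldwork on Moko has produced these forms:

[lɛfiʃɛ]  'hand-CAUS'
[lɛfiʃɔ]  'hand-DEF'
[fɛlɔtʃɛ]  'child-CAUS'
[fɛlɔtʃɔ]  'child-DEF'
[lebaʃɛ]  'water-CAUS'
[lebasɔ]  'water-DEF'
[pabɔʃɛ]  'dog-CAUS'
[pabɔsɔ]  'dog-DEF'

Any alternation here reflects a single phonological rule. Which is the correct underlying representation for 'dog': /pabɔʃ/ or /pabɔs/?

The stem for 'dog' ends in [ʃ] in [pabɔʃɛ] but [s] in [pabɔsɔ].
Compare 'hand', with invariant [ʃ] in [lɛfiʃɛ] and [lɛfiʃɔ]: an analysis with underlying /ʃ/ and a rule producing [s] before the DEF suffix would wrongly predict alternation here too.
So /s/ is underlying, and a rule of palatalization before a front vowel — /s/ becomes palato-alveolar [ʃ] before a front vowel — gives [ʃ].

/pabɔs/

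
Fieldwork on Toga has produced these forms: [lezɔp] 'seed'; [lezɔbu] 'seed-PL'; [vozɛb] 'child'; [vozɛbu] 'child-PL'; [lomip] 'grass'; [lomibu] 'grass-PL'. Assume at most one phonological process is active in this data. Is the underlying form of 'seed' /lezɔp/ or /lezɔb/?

The root 'seed' surfaces as [lezɔp] and [lezɔbu], with a stem-final [p] ~ [b] alternation.
If /b/ were underlying and a rule turned it into [p] in isolation, 'child' would also alternate; but it has [b] in both [vozɛb] and [vozɛbu].
The alternation reflects intervocalic voicing: voiceless stops become voiced between vowels. /p/ is underlying.

/lezɔp/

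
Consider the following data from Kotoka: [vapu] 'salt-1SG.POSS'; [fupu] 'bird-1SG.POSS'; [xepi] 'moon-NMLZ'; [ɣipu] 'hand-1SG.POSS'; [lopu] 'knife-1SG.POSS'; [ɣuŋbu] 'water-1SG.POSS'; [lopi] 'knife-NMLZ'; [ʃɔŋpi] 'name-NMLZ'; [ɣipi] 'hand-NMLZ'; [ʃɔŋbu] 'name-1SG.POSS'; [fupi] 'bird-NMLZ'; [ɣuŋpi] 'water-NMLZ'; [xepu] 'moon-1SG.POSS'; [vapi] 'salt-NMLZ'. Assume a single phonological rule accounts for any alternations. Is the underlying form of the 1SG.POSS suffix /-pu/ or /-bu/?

The 1SG.POSS morpheme has two allomorphs, [-bu] and [-pu].
By contrast the NMLZ suffix keeps its initial [p] throughout — that segment must be underlying.
So the underlying form is /-bu/, and voiced stops become voiceless after a vowel.

/-bu/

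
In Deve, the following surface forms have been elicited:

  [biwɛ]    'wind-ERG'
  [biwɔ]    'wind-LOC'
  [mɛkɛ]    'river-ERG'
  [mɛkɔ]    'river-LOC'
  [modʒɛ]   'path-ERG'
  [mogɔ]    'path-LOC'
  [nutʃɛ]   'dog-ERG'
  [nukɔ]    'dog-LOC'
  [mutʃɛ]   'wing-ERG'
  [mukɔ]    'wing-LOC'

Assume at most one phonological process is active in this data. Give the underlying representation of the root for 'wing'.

'wing' shows [tʃ] ~ [k] at the end of the stem ([mutʃɛ] vs [mukɔ]).
If /k/ were underlying and a rule turned it into [tʃ] before the ERG suffix, 'river' would also alternate; but it has [k] in both [mɛkɛ] and [mɛkɔ].
So /tʃ/ is underlying, and a rule of depalatalization — palato-alveolar /tʃ/ and /dʒ/ become [k] and [g] when no front vowel follows — gives [k].
So 'wing' = /mutʃ/.

/mutʃ/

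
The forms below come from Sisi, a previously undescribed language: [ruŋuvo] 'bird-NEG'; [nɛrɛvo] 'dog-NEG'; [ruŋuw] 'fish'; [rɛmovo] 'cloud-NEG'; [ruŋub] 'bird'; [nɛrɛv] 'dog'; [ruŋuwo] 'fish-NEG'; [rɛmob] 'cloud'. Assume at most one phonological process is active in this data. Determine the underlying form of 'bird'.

In [ruŋub] and [ruŋuvo] the final segment of 'bird' alternates: [b] ~ [v].
The stem 'dog' ([nɛrɛv], [nɛrɛvo]) shows [v] unchanged in both environments, so [v] cannot be basic with [b] derived in isolation.
Therefore /b/ is basic and [v] is derived by intervocalic spirantization (voiced stops become fricatives between vowels).

/ruŋub/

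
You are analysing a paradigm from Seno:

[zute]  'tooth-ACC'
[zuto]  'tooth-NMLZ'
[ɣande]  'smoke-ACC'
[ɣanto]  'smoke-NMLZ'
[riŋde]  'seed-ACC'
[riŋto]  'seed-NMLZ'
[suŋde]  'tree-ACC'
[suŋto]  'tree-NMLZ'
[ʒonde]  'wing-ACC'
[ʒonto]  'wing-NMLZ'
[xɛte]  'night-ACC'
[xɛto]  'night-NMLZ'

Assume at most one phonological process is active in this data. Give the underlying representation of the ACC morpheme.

/-de/

The ACC suffix surfaces as [-de] and [-te], depending on the final segment of the stem.
By contrast the NMLZ suffix keeps its initial [t] throughout — that segment must be underlying.
The ACC suffix is therefore /-de/ underlyingly, with post-vocalic devoicing: voiced stops become voiceless after a vowel.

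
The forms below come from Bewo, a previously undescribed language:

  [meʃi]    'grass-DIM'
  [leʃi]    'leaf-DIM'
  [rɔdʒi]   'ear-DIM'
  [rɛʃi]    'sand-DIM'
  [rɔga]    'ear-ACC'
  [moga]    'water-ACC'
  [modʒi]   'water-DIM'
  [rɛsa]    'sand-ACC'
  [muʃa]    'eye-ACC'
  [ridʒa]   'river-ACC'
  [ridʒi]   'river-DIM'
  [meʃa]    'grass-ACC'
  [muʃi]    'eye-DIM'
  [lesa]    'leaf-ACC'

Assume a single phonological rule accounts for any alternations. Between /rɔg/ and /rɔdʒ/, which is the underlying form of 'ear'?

/rɔg/

The root 'ear' surfaces as [rɔdʒi] and [rɔga], with a stem-final [dʒ] ~ [g] alternation.
If /dʒ/ were underlying and a rule turned it into [g] before the ACC suffix, 'river' would also alternate; but it has [dʒ] in both [ridʒi] and [ridʒa].
The underlying segment must be /g/; /g/ and /s/ become palato-alveolar [dʒ] and [ʃ] before a front vowel, yielding [dʒ] there.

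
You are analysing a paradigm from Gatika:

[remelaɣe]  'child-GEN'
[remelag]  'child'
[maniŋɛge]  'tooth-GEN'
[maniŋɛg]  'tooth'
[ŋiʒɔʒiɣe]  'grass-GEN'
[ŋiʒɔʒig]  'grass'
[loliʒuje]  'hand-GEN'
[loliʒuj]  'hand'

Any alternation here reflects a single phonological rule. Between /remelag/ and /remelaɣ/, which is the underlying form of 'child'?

/remelaɣ/

The stem for 'child' ends in [ɣ] in [remelaɣe] but [g] in [remelag].
But 'tooth' keeps [g] in both environments ([maniŋɛge], [maniŋɛg]), so there is no rule changing /g/ to [ɣ] before the GEN suffix.
Therefore /ɣ/ is basic and [g] is derived by word-final hardening (voiced fricatives become stops word-finally).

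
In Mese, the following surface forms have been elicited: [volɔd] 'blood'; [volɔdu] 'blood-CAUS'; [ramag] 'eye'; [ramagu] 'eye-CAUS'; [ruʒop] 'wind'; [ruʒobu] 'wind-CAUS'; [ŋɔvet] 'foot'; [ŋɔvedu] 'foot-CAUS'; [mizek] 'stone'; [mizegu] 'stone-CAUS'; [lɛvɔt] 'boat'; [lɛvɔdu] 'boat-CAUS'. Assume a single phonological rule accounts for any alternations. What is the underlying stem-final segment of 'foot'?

In [ŋɔvet] and [ŋɔvedu] the final segment of 'foot' alternates: [t] ~ [d].
But 'blood' keeps [d] in both environments ([volɔd], [volɔdu]), so there is no rule changing /d/ to [t] in isolation.
The alternation reflects intervocalic voicing: voiceless stops become voiced between vowels. /t/ is underlying.

/t/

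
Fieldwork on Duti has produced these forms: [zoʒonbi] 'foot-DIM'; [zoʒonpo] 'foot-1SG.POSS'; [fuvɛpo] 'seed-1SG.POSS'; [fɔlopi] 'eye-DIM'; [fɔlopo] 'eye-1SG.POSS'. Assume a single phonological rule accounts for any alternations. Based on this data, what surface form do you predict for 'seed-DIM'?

[fuvɛpi]

The DIM morpheme has two allomorphs, [-bi] and [-pi].
The 1SG.POSS suffix, which begins with [p], is invariant after every stem; so [p] is not altered by any rule here.
The DIM suffix is therefore /-bi/ underlyingly, with post-vocalic devoicing: voiced stops become voiceless after a vowel.
After 'seed', which ends in a vowel, the suffix surfaces as [-pi], giving [fuvɛpi].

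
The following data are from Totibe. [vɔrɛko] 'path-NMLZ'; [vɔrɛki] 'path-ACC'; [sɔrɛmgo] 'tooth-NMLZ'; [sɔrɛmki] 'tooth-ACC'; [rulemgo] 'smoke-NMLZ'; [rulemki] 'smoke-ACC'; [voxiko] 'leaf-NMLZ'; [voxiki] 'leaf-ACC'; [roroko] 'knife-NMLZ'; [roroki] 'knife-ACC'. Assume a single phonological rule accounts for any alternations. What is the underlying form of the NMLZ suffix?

/-go/

The NMLZ morpheme has two allomorphs, [-go] and [-ko].
The ACC suffix, which begins with [k], is invariant after every stem; so [k] is not altered by any rule here.
So the underlying form is /-go/, and voiced stops become voiceless after a vowel.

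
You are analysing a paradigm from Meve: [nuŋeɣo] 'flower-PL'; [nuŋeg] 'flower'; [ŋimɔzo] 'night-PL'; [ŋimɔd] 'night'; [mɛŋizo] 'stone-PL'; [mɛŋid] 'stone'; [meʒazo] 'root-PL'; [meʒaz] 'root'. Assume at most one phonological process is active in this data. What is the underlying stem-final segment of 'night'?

/d/

The stem for 'night' ends in [z] in [ŋimɔzo] but [d] in [ŋimɔd].
But 'root' keeps [z] in both environments ([meʒazo], [meʒaz]), so there is no rule changing /z/ to [d] in isolation.
The alternation reflects intervocalic spirantization: voiced stops become fricatives between vowels. /d/ is underlying.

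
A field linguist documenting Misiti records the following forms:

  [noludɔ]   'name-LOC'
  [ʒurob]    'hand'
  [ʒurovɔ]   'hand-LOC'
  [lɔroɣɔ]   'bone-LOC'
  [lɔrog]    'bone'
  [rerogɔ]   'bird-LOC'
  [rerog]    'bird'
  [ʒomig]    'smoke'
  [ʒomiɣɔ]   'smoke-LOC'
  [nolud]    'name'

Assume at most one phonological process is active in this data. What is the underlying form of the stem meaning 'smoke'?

In [ʒomiɣɔ] and [ʒomig] the final segment of 'smoke' alternates: [ɣ] ~ [g].
The stem 'bird' ([rerogɔ], [rerog]) shows [g] unchanged in both environments, so [g] cannot be basic with [ɣ] derived before the LOC suffix.
Therefore /ɣ/ is basic and [g] is derived by word-final hardening (voiced fricatives become stops word-finally).

/ʒomiɣ/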